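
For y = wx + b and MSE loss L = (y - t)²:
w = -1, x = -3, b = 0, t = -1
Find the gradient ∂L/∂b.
∂L/∂b = 8

y = wx + b = (-1)(-3) + 0 = 3
∂L/∂y = 2(y - t) = 2(3 - -1) = 8
∂y/∂b = 1
∂L/∂b = ∂L/∂y · ∂y/∂b = 8 × 1 = 8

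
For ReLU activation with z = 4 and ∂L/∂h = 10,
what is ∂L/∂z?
∂L/∂z = 10

h = ReLU(4) = 4
Since z > 0: ∂h/∂z = 1
∂L/∂z = ∂L/∂h · ∂h/∂z = 10 × 1 = 10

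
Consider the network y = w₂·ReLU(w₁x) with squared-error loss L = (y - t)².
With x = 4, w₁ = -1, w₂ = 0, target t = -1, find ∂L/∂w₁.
∂L/∂w₁ = 0

Forward pass:
z = w₁x = -1×4 = -4
h = ReLU(-4) = 0
y = w₂h = 0×0 = 0

Backward pass:
∂L/∂y = 2(y - t) = 2(0 - -1) = 2
∂y/∂h = w₂ = 0
∂h/∂z = 0 (ReLU derivative)
∂z/∂w₁ = x = 4

∂L/∂w₁ = 2 × 0 × 0 × 4 = 0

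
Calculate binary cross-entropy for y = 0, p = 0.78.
L = 1.514

L = -0·log(0.78) - 1·log(0.22) = -log(0.22) = 1.514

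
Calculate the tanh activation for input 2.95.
0.9945

tanh(2.95) = (e^(2.95) - e^(-2.95))/(e^(2.95) + e^(-2.95)) = 0.9945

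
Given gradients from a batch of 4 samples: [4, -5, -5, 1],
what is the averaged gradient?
Average gradient = -1.25

Average = (1/4)(4 + -5 + -5 + 1) = -5/4 = -1.25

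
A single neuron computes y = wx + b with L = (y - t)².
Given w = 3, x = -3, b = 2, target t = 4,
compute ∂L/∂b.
∂L/∂b = -22

y = wx + b = (3)(-3) + 2 = -7
∂L/∂y = 2(y - t) = 2(-7 - 4) = -22
∂y/∂b = 1
∂L/∂b = ∂L/∂y · ∂y/∂b = -22 × 1 = -22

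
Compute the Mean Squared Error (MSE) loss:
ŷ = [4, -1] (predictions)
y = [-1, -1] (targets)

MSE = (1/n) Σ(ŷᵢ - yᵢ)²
MSE = 12.5

MSE = (1/2)((4--1)² + (-1--1)²) = (1/2)(25 + 0) = 12.5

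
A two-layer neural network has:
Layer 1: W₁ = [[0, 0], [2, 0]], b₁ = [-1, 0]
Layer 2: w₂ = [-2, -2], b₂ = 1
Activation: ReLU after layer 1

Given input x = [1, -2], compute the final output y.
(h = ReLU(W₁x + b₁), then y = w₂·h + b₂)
y = -3

Layer 1 pre-activation: z₁ = [-1, 2]
After ReLU: h = [0, 2]
Layer 2 output: y = -2×0 + -2×2 + 1 = -3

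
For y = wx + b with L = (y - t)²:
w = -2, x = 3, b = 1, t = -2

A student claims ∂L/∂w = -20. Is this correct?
Incorrect

y = (-2)(3) + 1 = -5
∂L/∂y = 2(y - t) = 2(-5 - -2) = -6
∂y/∂w = x = 3
∂L/∂w = -6 × 3 = -18

Claimed value: -20
Incorrect: The correct gradient is -18.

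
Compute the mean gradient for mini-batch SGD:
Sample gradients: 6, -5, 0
Average gradient = 0.3333

Average = (1/3)(6 + -5 + 0) = 1/3 = 0.3333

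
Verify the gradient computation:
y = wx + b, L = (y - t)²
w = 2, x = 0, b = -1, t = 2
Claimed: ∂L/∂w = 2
Incorrect

y = (2)(0) + -1 = -1
∂L/∂y = 2(y - t) = 2(-1 - 2) = -6
∂y/∂w = x = 0
∂L/∂w = -6 × 0 = 0

Claimed value: 2
Incorrect: The correct gradient is 0.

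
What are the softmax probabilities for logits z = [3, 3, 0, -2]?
p = [0.4863, 0.4863, 0.0242, 0.0033]

exp(z) = [20.09, 20.09, 1, 0.1353]
Sum = 41.31
p = [0.4863, 0.4863, 0.0242, 0.0033]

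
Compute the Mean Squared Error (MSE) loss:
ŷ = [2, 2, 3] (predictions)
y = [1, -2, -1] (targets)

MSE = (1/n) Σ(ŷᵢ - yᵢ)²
MSE = 11

MSE = (1/3)((2-1)² + (2--2)² + (3--1)²) = (1/3)(1 + 16 + 16) = 11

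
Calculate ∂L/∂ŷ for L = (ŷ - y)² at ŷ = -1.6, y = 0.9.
∂L/∂ŷ = -5.0

∂L/∂ŷ = 2(ŷ - y) = 2(-1.6 - 0.9) = 2(-2.5) = -5.0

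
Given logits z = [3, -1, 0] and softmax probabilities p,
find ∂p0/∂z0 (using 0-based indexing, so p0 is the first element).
∂p0/∂z0 = 0.0597

p = softmax(z) = [0.9362, 0.01715, 0.04661]
p0 = 0.9362

∂p0/∂z0 = p0(1 - p0) = 0.9362 × (1 - 0.9362) = 0.0597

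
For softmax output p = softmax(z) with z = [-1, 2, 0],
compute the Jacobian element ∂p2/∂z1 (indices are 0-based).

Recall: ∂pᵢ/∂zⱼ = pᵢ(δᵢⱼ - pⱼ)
∂p2/∂z1 = -0.09636

p = softmax(z) = [0.04201, 0.8438, 0.1142]
p2 = 0.1142, p1 = 0.8438

∂p2/∂z1 = -p2 × p1 = -0.1142 × 0.8438 = -0.09636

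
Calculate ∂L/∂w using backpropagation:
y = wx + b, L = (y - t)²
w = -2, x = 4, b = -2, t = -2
∂L/∂w = -64

y = wx + b = (-2)(4) + -2 = -10
∂L/∂y = 2(y - t) = 2(-10 - -2) = -16
∂y/∂w = x = 4
∂L/∂w = ∂L/∂y · ∂y/∂w = -16 × 4 = -64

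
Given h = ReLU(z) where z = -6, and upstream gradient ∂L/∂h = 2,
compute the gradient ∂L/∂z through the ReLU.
∂L/∂z = 0

h = ReLU(-6) = 0
Since z < 0: ∂h/∂z = 0
∂L/∂z = ∂L/∂h · ∂h/∂z = 2 × 0 = 0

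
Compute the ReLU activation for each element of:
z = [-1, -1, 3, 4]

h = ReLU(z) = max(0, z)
h = [0, 0, 3, 4]

ReLU applied element-wise: max(0,-1)=0, max(0,-1)=0, max(0,3)=3, max(0,4)=4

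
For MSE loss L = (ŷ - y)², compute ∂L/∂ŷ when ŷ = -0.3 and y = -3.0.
∂L/∂ŷ = 5.4

∂L/∂ŷ = 2(ŷ - y) = 2(-0.3 - -3.0) = 2(2.7) = 5.4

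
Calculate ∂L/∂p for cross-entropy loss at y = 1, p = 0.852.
∂L/∂p = -1.174

∂L/∂p = -y/p + (1-y)/(1-p) = -1/0.852 + 0 = -1.174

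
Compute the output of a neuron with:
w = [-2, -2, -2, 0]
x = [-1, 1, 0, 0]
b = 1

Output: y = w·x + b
y = 1

y = (-2)(-1) + (-2)(1) + (-2)(0) + (0)(0) + 1 = 1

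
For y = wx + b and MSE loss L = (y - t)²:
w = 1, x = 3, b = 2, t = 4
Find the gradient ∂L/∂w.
∂L/∂w = 6

y = wx + b = (1)(3) + 2 = 5
∂L/∂y = 2(y - t) = 2(5 - 4) = 2
∂y/∂w = x = 3
∂L/∂w = ∂L/∂y · ∂y/∂w = 2 × 3 = 6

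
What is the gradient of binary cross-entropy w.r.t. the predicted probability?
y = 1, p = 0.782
∂L/∂p = -1.279

∂L/∂p = -y/p + (1-y)/(1-p) = -1/0.782 + 0 = -1.279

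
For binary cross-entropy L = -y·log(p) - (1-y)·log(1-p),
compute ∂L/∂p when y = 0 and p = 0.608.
∂L/∂p = 2.551

∂L/∂p = -y/p + (1-y)/(1-p) = 0 + 1/0.392 = 2.551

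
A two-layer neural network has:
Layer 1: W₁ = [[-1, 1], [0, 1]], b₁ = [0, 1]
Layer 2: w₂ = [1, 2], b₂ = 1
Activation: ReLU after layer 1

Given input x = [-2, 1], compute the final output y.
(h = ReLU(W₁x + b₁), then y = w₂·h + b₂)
y = 8

Layer 1 pre-activation: z₁ = [3, 2]
After ReLU: h = [3, 2]
Layer 2 output: y = 1×3 + 2×2 + 1 = 8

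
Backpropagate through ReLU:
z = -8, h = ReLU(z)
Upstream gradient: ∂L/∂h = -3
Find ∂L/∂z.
∂L/∂z = 0

h = ReLU(-8) = 0
Since z < 0: ∂h/∂z = 0
∂L/∂z = ∂L/∂h · ∂h/∂z = -3 × 0 = 0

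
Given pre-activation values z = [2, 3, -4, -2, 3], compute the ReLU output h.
h = [2, 3, 0, 0, 3]

ReLU applied element-wise: max(0,2)=2, max(0,3)=3, max(0,-4)=0, max(0,-2)=0, max(0,3)=3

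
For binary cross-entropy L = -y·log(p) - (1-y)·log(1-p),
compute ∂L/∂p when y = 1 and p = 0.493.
∂L/∂p = -2.028

∂L/∂p = -y/p + (1-y)/(1-p) = -1/0.493 + 0 = -2.028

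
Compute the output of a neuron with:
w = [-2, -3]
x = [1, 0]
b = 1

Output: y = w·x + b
y = -1

y = (-2)(1) + (-3)(0) + 1 = -1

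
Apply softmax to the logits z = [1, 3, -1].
p = [0.1173, 0.8668, 0.0159]

exp(z) = [2.718, 20.09, 0.3679]
Sum = 23.17
p = [0.1173, 0.8668, 0.0159]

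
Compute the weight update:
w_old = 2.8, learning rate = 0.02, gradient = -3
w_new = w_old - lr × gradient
w_new = 2.86

w_new = w - η·∂L/∂w = 2.8 - 0.02×(-3) = 2.8 - (-0.06) = 2.86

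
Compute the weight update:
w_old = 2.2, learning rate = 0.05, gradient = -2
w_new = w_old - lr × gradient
w_new = 2.3

w_new = w - η·∂L/∂w = 2.2 - 0.05×(-2) = 2.2 - (-0.1) = 2.3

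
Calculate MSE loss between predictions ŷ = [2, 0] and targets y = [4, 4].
MSE = 10

MSE = (1/2)((2-4)² + (0-4)²) = (1/2)(4 + 16) = 10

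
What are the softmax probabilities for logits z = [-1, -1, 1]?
p = [0.1065, 0.1065, 0.787]

exp(z) = [0.3679, 0.3679, 2.718]
Sum = 3.454
p = [0.1065, 0.1065, 0.787]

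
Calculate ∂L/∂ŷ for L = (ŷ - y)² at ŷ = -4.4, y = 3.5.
∂L/∂ŷ = -15.8

∂L/∂ŷ = 2(ŷ - y) = 2(-4.4 - 3.5) = 2(-7.9) = -15.8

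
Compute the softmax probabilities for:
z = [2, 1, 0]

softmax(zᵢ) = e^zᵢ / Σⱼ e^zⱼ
p = [0.6652, 0.2447, 0.09]

exp(z) = [7.389, 2.718, 1]
Sum = 11.11
p = [0.6652, 0.2447, 0.09]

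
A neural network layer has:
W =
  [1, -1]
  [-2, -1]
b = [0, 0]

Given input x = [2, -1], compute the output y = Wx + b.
y = [3, -3]

Wx = [1×2 + -1×-1, -2×2 + -1×-1]
   = [3, -3]
y = Wx + b = [3 + 0, -3 + 0] = [3, -3]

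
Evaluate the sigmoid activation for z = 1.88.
0.8676

sigmoid(1.88) = 1/(1 + e^(-1.88)) = 1/(1 + 0.1526) = 0.8676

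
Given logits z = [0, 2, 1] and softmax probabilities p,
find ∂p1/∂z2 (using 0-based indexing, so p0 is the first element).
∂p1/∂z2 = -0.1628

p = softmax(z) = [0.09003, 0.6652, 0.2447]
p1 = 0.6652, p2 = 0.2447

∂p1/∂z2 = -p1 × p2 = -0.6652 × 0.2447 = -0.1628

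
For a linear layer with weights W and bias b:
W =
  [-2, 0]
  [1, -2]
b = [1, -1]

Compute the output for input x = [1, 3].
y = [-1, -6]

Wx = [-2×1 + 0×3, 1×1 + -2×3]
   = [-2, -5]
y = Wx + b = [-2 + 1, -5 + -1] = [-1, -6]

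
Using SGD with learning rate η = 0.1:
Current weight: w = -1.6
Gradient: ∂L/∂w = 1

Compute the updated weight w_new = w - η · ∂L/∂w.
w_new = -1.7

w_new = w - η·∂L/∂w = -1.6 - 0.1×(1) = -1.6 - (0.1) = -1.7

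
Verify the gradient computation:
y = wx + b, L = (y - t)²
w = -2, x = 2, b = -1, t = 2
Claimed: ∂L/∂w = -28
Correct

y = (-2)(2) + -1 = -5
∂L/∂y = 2(y - t) = 2(-5 - 2) = -14
∂y/∂w = x = 2
∂L/∂w = -14 × 2 = -28

Claimed value: -28
Correct: The correct gradient is -28.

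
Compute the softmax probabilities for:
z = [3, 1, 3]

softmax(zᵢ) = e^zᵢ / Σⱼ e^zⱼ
p = [0.4683, 0.0634, 0.4683]

exp(z) = [20.09, 2.718, 20.09]
Sum = 42.89
p = [0.4683, 0.0634, 0.4683]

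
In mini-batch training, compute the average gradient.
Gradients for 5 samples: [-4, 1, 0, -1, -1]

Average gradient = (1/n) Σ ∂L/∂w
Average gradient = -1

Average = (1/5)(-4 + 1 + 0 + -1 + -1) = -5/5 = -1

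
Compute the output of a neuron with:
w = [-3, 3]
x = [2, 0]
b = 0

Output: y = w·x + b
y = -6

y = (-3)(2) + (3)(0) + 0 = -6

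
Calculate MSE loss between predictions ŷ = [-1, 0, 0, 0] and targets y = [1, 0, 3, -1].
MSE = 3.5

MSE = (1/4)((-1-1)² + (0-0)² + (0-3)² + (0--1)²) = (1/4)(4 + 0 + 9 + 1) = 3.5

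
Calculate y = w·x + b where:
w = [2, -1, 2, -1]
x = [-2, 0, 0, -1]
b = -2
y = -5

y = (2)(-2) + (-1)(0) + (2)(0) + (-1)(-1) + -2 = -5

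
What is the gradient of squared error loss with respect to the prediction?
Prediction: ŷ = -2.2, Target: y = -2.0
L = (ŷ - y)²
∂L/∂ŷ = -0.4

∂L/∂ŷ = 2(ŷ - y) = 2(-2.2 - -2.0) = 2(-0.2) = -0.4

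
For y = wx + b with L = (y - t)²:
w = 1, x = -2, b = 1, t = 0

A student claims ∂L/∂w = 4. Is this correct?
Correct

y = (1)(-2) + 1 = -1
∂L/∂y = 2(y - t) = 2(-1 - 0) = -2
∂y/∂w = x = -2
∂L/∂w = -2 × -2 = 4

Claimed value: 4
Correct: The correct gradient is 4.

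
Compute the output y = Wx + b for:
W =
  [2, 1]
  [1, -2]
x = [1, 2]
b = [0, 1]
y = [4, -2]

Wx = [2×1 + 1×2, 1×1 + -2×2]
   = [4, -3]
y = Wx + b = [4 + 0, -3 + 1] = [4, -2]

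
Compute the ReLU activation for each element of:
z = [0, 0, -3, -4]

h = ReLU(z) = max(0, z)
h = [0, 0, 0, 0]

ReLU applied element-wise: max(0,0)=0, max(0,0)=0, max(0,-3)=0, max(0,-4)=0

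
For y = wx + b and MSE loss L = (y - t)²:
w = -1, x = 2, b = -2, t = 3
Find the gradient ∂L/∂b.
∂L/∂b = -14

y = wx + b = (-1)(2) + -2 = -4
∂L/∂y = 2(y - t) = 2(-4 - 3) = -14
∂y/∂b = 1
∂L/∂b = ∂L/∂y · ∂y/∂b = -14 × 1 = -14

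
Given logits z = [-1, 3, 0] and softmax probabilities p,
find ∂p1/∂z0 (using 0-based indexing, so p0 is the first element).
∂p1/∂z0 = -0.01605

p = softmax(z) = [0.01715, 0.9362, 0.04661]
p1 = 0.9362, p0 = 0.01715

∂p1/∂z0 = -p1 × p0 = -0.9362 × 0.01715 = -0.01605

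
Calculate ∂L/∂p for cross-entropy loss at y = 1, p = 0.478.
∂L/∂p = -2.092

∂L/∂p = -y/p + (1-y)/(1-p) = -1/0.478 + 0 = -2.092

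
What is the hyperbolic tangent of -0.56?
-0.508

tanh(-0.56) = (e^(-0.56) - e^(0.56))/(e^(-0.56) + e^(0.56)) = -0.508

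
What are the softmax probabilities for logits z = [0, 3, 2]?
p = [0.0351, 0.7054, 0.2595]

exp(z) = [1, 20.09, 7.389]
Sum = 28.47
p = [0.0351, 0.7054, 0.2595]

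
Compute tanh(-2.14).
-0.9727

tanh(-2.14) = (e^(-2.14) - e^(2.14))/(e^(-2.14) + e^(2.14)) = -0.9727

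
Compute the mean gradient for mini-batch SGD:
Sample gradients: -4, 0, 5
Average gradient = 0.3333

Average = (1/3)(-4 + 0 + 5) = 1/3 = 0.3333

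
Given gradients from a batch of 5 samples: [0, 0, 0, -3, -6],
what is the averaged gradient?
Average gradient = -1.8

Average = (1/5)(0 + 0 + 0 + -3 + -6) = -9/5 = -1.8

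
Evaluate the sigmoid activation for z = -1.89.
0.1312

sigmoid(-1.89) = 1/(1 + e^(1.89)) = 1/(1 + 6.619) = 0.1312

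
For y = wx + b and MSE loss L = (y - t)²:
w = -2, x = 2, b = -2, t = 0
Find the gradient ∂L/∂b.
∂L/∂b = -12

y = wx + b = (-2)(2) + -2 = -6
∂L/∂y = 2(y - t) = 2(-6 - 0) = -12
∂y/∂b = 1
∂L/∂b = ∂L/∂y · ∂y/∂b = -12 × 1 = -12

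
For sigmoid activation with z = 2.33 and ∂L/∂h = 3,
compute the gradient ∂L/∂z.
∂L/∂z = 0.2424

σ(2.33) = 0.9113
σ'(2.33) = σ(2.33)(1 - σ(2.33)) = 0.9113 × 0.08867 = 0.08081
∂L/∂z = ∂L/∂h · σ'(z) = 3 × 0.08081 = 0.2424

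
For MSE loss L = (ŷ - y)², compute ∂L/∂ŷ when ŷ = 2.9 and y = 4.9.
∂L/∂ŷ = -4.0

∂L/∂ŷ = 2(ŷ - y) = 2(2.9 - 4.9) = 2(-2.0) = -4.0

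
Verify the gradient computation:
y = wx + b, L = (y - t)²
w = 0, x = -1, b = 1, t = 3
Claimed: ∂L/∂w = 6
Incorrect

y = (0)(-1) + 1 = 1
∂L/∂y = 2(y - t) = 2(1 - 3) = -4
∂y/∂w = x = -1
∂L/∂w = -4 × -1 = 4

Claimed value: 6
Incorrect: The correct gradient is 4.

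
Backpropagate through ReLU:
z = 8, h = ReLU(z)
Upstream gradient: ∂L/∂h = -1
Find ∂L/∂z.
∂L/∂z = -1

h = ReLU(8) = 8
Since z > 0: ∂h/∂z = 1
∂L/∂z = ∂L/∂h · ∂h/∂z = -1 × 1 = -1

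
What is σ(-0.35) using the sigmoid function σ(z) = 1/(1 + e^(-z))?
0.4134

sigmoid(-0.35) = 1/(1 + e^(0.35)) = 1/(1 + 1.419) = 0.4134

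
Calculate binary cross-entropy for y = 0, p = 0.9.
L = 2.303

L = -0·log(0.9) - 1·log(0.1) = -log(0.1) = 2.303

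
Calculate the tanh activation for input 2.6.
0.989

tanh(2.6) = (e^(2.6) - e^(-2.6))/(e^(2.6) + e^(-2.6)) = 0.989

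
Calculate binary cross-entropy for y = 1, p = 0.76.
L = 0.2744

L = -1·log(0.76) - 0·log(0.24) = -log(0.76) = 0.2744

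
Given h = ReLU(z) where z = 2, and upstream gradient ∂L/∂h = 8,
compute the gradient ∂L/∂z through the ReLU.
∂L/∂z = 8

h = ReLU(2) = 2
Since z > 0: ∂h/∂z = 1
∂L/∂z = ∂L/∂h · ∂h/∂z = 8 × 1 = 8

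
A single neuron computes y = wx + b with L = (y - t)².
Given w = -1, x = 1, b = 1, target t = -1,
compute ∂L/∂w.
∂L/∂w = 2

y = wx + b = (-1)(1) + 1 = 0
∂L/∂y = 2(y - t) = 2(0 - -1) = 2
∂y/∂w = x = 1
∂L/∂w = ∂L/∂y · ∂y/∂w = 2 × 1 = 2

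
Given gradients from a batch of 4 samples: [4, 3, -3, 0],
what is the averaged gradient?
Average gradient = 1

Average = (1/4)(4 + 3 + -3 + 0) = 4/4 = 1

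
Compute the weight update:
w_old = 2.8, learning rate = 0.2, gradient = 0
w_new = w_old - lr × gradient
w_new = 2.8

w_new = w - η·∂L/∂w = 2.8 - 0.2×(0) = 2.8 - (0) = 2.8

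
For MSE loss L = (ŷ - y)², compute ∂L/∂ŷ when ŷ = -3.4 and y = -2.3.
∂L/∂ŷ = -2.2

∂L/∂ŷ = 2(ŷ - y) = 2(-3.4 - -2.3) = 2(-1.1) = -2.2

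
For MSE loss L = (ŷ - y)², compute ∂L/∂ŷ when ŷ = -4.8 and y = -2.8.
∂L/∂ŷ = -4.0

∂L/∂ŷ = 2(ŷ - y) = 2(-4.8 - -2.8) = 2(-2.0) = -4.0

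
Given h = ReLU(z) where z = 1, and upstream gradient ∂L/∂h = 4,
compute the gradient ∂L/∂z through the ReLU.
∂L/∂z = 4

h = ReLU(1) = 1
Since z > 0: ∂h/∂z = 1
∂L/∂z = ∂L/∂h · ∂h/∂z = 4 × 1 = 4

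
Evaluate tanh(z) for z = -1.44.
-0.8937

tanh(-1.44) = (e^(-1.44) - e^(1.44))/(e^(-1.44) + e^(1.44)) = -0.8937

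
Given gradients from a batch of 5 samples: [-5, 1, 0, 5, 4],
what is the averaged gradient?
Average gradient = 1

Average = (1/5)(-5 + 1 + 0 + 5 + 4) = 5/5 = 1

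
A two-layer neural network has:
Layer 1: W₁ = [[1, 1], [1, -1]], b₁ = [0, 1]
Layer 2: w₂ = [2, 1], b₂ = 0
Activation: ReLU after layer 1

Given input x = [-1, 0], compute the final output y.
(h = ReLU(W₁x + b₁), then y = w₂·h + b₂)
y = 0

Layer 1 pre-activation: z₁ = [-1, 0]
After ReLU: h = [0, 0]
Layer 2 output: y = 2×0 + 1×0 + 0 = 0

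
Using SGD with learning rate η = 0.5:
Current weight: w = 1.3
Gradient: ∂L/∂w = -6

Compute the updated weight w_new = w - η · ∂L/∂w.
w_new = 4.3

w_new = w - η·∂L/∂w = 1.3 - 0.5×(-6) = 1.3 - (-3) = 4.3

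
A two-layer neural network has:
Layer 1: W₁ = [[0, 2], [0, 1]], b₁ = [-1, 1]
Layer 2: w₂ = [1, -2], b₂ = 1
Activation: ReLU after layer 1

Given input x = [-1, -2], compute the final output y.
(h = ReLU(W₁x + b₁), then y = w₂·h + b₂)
y = 1

Layer 1 pre-activation: z₁ = [-5, -1]
After ReLU: h = [0, 0]
Layer 2 output: y = 1×0 + -2×0 + 1 = 1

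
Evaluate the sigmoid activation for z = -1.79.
0.1431

sigmoid(-1.79) = 1/(1 + e^(1.79)) = 1/(1 + 5.989) = 0.1431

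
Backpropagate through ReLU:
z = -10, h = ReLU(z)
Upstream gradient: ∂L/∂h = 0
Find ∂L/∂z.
∂L/∂z = 0

h = ReLU(-10) = 0
Since z < 0: ∂h/∂z = 0
∂L/∂z = ∂L/∂h · ∂h/∂z = 0 × 0 = 0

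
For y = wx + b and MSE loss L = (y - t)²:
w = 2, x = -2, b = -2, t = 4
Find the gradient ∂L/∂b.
∂L/∂b = -20

y = wx + b = (2)(-2) + -2 = -6
∂L/∂y = 2(y - t) = 2(-6 - 4) = -20
∂y/∂b = 1
∂L/∂b = ∂L/∂y · ∂y/∂b = -20 × 1 = -20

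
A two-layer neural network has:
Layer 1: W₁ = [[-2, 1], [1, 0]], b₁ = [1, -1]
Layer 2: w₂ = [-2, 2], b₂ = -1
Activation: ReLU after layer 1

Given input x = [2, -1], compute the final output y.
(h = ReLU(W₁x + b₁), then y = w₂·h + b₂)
y = 1

Layer 1 pre-activation: z₁ = [-4, 1]
After ReLU: h = [0, 1]
Layer 2 output: y = -2×0 + 2×1 + -1 = 1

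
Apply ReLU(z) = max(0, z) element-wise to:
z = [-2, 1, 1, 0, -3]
h = [0, 1, 1, 0, 0]

ReLU applied element-wise: max(0,-2)=0, max(0,1)=1, max(0,1)=1, max(0,0)=0, max(0,-3)=0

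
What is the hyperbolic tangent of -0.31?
-0.3004

tanh(-0.31) = (e^(-0.31) - e^(0.31))/(e^(-0.31) + e^(0.31)) = -0.3004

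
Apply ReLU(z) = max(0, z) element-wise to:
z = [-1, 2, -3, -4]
h = [0, 2, 0, 0]

ReLU applied element-wise: max(0,-1)=0, max(0,2)=2, max(0,-3)=0, max(0,-4)=0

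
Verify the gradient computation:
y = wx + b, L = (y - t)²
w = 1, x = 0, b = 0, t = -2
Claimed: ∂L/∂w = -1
Incorrect

y = (1)(0) + 0 = 0
∂L/∂y = 2(y - t) = 2(0 - -2) = 4
∂y/∂w = x = 0
∂L/∂w = 4 × 0 = 0

Claimed value: -1
Incorrect: The correct gradient is 0.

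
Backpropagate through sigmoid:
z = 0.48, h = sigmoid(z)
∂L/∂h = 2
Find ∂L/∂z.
∂L/∂z = 0.4723

σ(0.48) = 0.6177
σ'(0.48) = σ(0.48)(1 - σ(0.48)) = 0.6177 × 0.3823 = 0.2361
∂L/∂z = ∂L/∂h · σ'(z) = 2 × 0.2361 = 0.4723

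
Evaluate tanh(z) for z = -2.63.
-0.9897

tanh(-2.63) = (e^(-2.63) - e^(2.63))/(e^(-2.63) + e^(2.63)) = -0.9897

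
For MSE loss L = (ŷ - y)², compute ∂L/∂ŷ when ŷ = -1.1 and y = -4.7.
∂L/∂ŷ = 7.2

∂L/∂ŷ = 2(ŷ - y) = 2(-1.1 - -4.7) = 2(3.6) = 7.2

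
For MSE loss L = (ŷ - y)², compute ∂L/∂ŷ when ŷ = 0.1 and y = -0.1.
∂L/∂ŷ = 0.4

∂L/∂ŷ = 2(ŷ - y) = 2(0.1 - -0.1) = 2(0.2) = 0.4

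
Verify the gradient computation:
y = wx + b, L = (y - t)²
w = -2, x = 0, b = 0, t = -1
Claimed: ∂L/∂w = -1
Incorrect

y = (-2)(0) + 0 = 0
∂L/∂y = 2(y - t) = 2(0 - -1) = 2
∂y/∂w = x = 0
∂L/∂w = 2 × 0 = 0

Claimed value: -1
Incorrect: The correct gradient is 0.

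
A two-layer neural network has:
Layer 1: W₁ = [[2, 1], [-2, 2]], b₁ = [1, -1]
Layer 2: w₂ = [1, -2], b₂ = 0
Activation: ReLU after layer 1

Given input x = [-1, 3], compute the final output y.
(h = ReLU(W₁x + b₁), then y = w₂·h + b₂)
y = -12

Layer 1 pre-activation: z₁ = [2, 7]
After ReLU: h = [2, 7]
Layer 2 output: y = 1×2 + -2×7 + 0 = -12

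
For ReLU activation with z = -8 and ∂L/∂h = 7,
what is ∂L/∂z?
∂L/∂z = 0

h = ReLU(-8) = 0
Since z < 0: ∂h/∂z = 0
∂L/∂z = ∂L/∂h · ∂h/∂z = 7 × 0 = 0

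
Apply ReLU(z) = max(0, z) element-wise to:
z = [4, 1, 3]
h = [4, 1, 3]

ReLU applied element-wise: max(0,4)=4, max(0,1)=1, max(0,3)=3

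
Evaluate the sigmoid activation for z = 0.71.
0.6704

sigmoid(0.71) = 1/(1 + e^(-0.71)) = 1/(1 + 0.4916) = 0.6704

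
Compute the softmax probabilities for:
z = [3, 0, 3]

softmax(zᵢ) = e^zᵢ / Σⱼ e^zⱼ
p = [0.4879, 0.0243, 0.4879]

exp(z) = [20.09, 1, 20.09]
Sum = 41.17
p = [0.4879, 0.0243, 0.4879]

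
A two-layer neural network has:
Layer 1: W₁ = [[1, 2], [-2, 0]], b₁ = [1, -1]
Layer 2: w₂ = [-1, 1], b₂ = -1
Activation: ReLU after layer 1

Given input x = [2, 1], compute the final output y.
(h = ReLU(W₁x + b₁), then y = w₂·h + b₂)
y = -6

Layer 1 pre-activation: z₁ = [5, -5]
After ReLU: h = [5, 0]
Layer 2 output: y = -1×5 + 1×0 + -1 = -6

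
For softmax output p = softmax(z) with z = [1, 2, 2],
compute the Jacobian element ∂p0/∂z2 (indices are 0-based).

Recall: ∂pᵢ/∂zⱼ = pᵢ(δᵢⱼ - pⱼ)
∂p0/∂z2 = -0.06561

p = softmax(z) = [0.1554, 0.4223, 0.4223]
p0 = 0.1554, p2 = 0.4223

∂p0/∂z2 = -p0 × p2 = -0.1554 × 0.4223 = -0.06561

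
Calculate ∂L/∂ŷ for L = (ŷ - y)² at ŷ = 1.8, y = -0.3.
∂L/∂ŷ = 4.2

∂L/∂ŷ = 2(ŷ - y) = 2(1.8 - -0.3) = 2(2.1) = 4.2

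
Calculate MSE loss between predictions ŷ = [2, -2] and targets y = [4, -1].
MSE = 2.5

MSE = (1/2)((2-4)² + (-2--1)²) = (1/2)(4 + 1) = 2.5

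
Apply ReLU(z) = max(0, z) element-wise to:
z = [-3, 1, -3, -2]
h = [0, 1, 0, 0]

ReLU applied element-wise: max(0,-3)=0, max(0,1)=1, max(0,-3)=0, max(0,-2)=0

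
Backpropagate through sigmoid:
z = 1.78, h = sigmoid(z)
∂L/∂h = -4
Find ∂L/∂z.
∂L/∂z = -0.4939

σ(1.78) = 0.8557
σ'(1.78) = σ(1.78)(1 - σ(1.78)) = 0.8557 × 0.1443 = 0.1235
∂L/∂z = ∂L/∂h · σ'(z) = -4 × 0.1235 = -0.4939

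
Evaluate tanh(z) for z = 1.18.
0.8275

tanh(1.18) = (e^(1.18) - e^(-1.18))/(e^(1.18) + e^(-1.18)) = 0.8275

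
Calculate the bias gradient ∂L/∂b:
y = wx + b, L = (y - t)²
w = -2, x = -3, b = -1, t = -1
∂L/∂b = 12

y = wx + b = (-2)(-3) + -1 = 5
∂L/∂y = 2(y - t) = 2(5 - -1) = 12
∂y/∂b = 1
∂L/∂b = ∂L/∂y · ∂y/∂b = 12 × 1 = 12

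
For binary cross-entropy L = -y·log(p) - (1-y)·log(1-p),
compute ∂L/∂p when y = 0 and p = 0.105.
∂L/∂p = 1.117

∂L/∂p = -y/p + (1-y)/(1-p) = 0 + 1/0.895 = 1.117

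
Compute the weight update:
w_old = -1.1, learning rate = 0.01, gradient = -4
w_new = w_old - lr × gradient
w_new = -1.06

w_new = w - η·∂L/∂w = -1.1 - 0.01×(-4) = -1.1 - (-0.04) = -1.06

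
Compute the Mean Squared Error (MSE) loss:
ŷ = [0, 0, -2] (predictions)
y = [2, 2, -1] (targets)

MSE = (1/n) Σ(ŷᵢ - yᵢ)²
MSE = 3

MSE = (1/3)((0-2)² + (0-2)² + (-2--1)²) = (1/3)(4 + 4 + 1) = 3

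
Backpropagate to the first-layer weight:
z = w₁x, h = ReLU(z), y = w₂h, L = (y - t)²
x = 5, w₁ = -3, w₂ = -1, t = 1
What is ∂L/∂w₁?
∂L/∂w₁ = 0

Forward pass:
z = w₁x = -3×5 = -15
h = ReLU(-15) = 0
y = w₂h = -1×0 = 0

Backward pass:
∂L/∂y = 2(y - t) = 2(0 - 1) = -2
∂y/∂h = w₂ = -1
∂h/∂z = 0 (ReLU derivative)
∂z/∂w₁ = x = 5

∂L/∂w₁ = -2 × -1 × 0 × 5 = 0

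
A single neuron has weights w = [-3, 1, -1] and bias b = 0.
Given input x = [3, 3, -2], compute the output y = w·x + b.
y = -4

y = (-3)(3) + (1)(3) + (-1)(-2) + 0 = -4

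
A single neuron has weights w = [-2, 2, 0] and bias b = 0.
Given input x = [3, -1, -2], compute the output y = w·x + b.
y = -8

y = (-2)(3) + (2)(-1) + (0)(-2) + 0 = -8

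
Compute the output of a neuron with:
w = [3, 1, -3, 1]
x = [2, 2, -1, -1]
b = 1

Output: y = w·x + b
y = 11

y = (3)(2) + (1)(2) + (-3)(-1) + (1)(-1) + 1 = 11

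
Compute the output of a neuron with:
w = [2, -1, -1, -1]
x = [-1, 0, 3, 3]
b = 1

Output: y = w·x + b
y = -7

y = (2)(-1) + (-1)(0) + (-1)(3) + (-1)(3) + 1 = -7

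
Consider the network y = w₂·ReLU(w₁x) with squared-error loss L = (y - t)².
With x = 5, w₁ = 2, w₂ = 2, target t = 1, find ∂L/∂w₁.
∂L/∂w₁ = 380

Forward pass:
z = w₁x = 2×5 = 10
h = ReLU(10) = 10
y = w₂h = 2×10 = 20

Backward pass:
∂L/∂y = 2(y - t) = 2(20 - 1) = 38
∂y/∂h = w₂ = 2
∂h/∂z = 1 (ReLU derivative)
∂z/∂w₁ = x = 5

∂L/∂w₁ = 38 × 2 × 1 × 5 = 380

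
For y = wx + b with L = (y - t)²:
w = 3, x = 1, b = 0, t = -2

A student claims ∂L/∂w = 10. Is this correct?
Correct

y = (3)(1) + 0 = 3
∂L/∂y = 2(y - t) = 2(3 - -2) = 10
∂y/∂w = x = 1
∂L/∂w = 10 × 1 = 10

Claimed value: 10
Correct: The correct gradient is 10.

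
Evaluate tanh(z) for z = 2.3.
0.9801

tanh(2.3) = (e^(2.3) - e^(-2.3))/(e^(2.3) + e^(-2.3)) = 0.9801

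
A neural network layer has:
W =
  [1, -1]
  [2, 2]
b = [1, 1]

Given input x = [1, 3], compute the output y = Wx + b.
y = [-1, 9]

Wx = [1×1 + -1×3, 2×1 + 2×3]
   = [-2, 8]
y = Wx + b = [-2 + 1, 8 + 1] = [-1, 9]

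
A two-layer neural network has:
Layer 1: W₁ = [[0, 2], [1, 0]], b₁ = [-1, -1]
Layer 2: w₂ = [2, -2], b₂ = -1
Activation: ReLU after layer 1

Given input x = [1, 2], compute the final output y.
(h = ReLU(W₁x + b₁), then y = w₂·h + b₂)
y = 5

Layer 1 pre-activation: z₁ = [3, 0]
After ReLU: h = [3, 0]
Layer 2 output: y = 2×3 + -2×0 + -1 = 5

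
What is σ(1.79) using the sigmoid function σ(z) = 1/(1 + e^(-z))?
0.8569

sigmoid(1.79) = 1/(1 + e^(-1.79)) = 1/(1 + 0.167) = 0.8569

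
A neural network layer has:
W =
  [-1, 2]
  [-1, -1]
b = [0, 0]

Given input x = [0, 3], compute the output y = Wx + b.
y = [6, -3]

Wx = [-1×0 + 2×3, -1×0 + -1×3]
   = [6, -3]
y = Wx + b = [6 + 0, -3 + 0] = [6, -3]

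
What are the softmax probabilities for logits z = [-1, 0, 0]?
p = [0.1554, 0.4223, 0.4223]

exp(z) = [0.3679, 1, 1]
Sum = 2.368
p = [0.1554, 0.4223, 0.4223]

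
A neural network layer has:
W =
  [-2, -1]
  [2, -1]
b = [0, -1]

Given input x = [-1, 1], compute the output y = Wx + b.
y = [1, -4]

Wx = [-2×-1 + -1×1, 2×-1 + -1×1]
   = [1, -3]
y = Wx + b = [1 + 0, -3 + -1] = [1, -4]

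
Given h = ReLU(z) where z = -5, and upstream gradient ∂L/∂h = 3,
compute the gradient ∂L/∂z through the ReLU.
∂L/∂z = 0

h = ReLU(-5) = 0
Since z < 0: ∂h/∂z = 0
∂L/∂z = ∂L/∂h · ∂h/∂z = 3 × 0 = 0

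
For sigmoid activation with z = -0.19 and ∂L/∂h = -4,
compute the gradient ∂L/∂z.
∂L/∂z = -0.991

σ(-0.19) = 0.4526
σ'(-0.19) = σ(-0.19)(1 - σ(-0.19)) = 0.4526 × 0.5474 = 0.2478
∂L/∂z = ∂L/∂h · σ'(z) = -4 × 0.2478 = -0.991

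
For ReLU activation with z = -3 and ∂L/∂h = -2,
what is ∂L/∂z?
∂L/∂z = 0

h = ReLU(-3) = 0
Since z < 0: ∂h/∂z = 0
∂L/∂z = ∂L/∂h · ∂h/∂z = -2 × 0 = 0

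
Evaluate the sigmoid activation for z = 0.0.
0.5

sigmoid(0.0) = 1/(1 + e^(0.0)) = 1/(1 + 1) = 0.5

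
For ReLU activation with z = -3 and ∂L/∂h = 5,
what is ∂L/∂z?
∂L/∂z = 0

h = ReLU(-3) = 0
Since z < 0: ∂h/∂z = 0
∂L/∂z = ∂L/∂h · ∂h/∂z = 5 × 0 = 0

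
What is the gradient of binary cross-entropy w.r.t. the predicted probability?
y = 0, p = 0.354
∂L/∂p = 1.548

∂L/∂p = -y/p + (1-y)/(1-p) = 0 + 1/0.646 = 1.548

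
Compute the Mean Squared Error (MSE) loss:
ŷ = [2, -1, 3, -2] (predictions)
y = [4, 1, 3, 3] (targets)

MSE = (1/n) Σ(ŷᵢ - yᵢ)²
MSE = 8.25

MSE = (1/4)((2-4)² + (-1-1)² + (3-3)² + (-2-3)²) = (1/4)(4 + 4 + 0 + 25) = 8.25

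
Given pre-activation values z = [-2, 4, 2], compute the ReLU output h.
h = [0, 4, 2]

ReLU applied element-wise: max(0,-2)=0, max(0,4)=4, max(0,2)=2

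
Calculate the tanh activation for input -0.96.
-0.7443

tanh(-0.96) = (e^(-0.96) - e^(0.96))/(e^(-0.96) + e^(0.96)) = -0.7443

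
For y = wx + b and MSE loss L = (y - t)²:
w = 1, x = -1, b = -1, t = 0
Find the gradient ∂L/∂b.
∂L/∂b = -4

y = wx + b = (1)(-1) + -1 = -2
∂L/∂y = 2(y - t) = 2(-2 - 0) = -4
∂y/∂b = 1
∂L/∂b = ∂L/∂y · ∂y/∂b = -4 × 1 = -4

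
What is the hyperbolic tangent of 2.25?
0.978

tanh(2.25) = (e^(2.25) - e^(-2.25))/(e^(2.25) + e^(-2.25)) = 0.978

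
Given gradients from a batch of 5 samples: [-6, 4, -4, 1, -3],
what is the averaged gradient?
Average gradient = -1.6

Average = (1/5)(-6 + 4 + -4 + 1 + -3) = -8/5 = -1.6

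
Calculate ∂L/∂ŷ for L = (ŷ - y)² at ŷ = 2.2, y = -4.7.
∂L/∂ŷ = 13.8

∂L/∂ŷ = 2(ŷ - y) = 2(2.2 - -4.7) = 2(6.9) = 13.8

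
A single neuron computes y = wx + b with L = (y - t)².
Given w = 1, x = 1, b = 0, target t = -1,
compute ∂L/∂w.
∂L/∂w = 4

y = wx + b = (1)(1) + 0 = 1
∂L/∂y = 2(y - t) = 2(1 - -1) = 4
∂y/∂w = x = 1
∂L/∂w = ∂L/∂y · ∂y/∂w = 4 × 1 = 4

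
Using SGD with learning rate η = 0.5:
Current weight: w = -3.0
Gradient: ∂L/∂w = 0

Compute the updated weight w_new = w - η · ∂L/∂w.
w_new = -3

w_new = w - η·∂L/∂w = -3.0 - 0.5×(0) = -3.0 - (0) = -3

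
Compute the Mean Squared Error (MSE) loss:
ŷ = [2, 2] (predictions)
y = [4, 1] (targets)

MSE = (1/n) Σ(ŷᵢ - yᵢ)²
MSE = 2.5

MSE = (1/2)((2-4)² + (2-1)²) = (1/2)(4 + 1) = 2.5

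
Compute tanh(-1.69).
-0.9341

tanh(-1.69) = (e^(-1.69) - e^(1.69))/(e^(-1.69) + e^(1.69)) = -0.9341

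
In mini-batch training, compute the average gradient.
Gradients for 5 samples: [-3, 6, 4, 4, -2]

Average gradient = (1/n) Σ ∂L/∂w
Average gradient = 1.8

Average = (1/5)(-3 + 6 + 4 + 4 + -2) = 9/5 = 1.8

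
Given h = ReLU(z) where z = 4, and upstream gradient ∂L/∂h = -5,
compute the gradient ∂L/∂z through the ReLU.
∂L/∂z = -5

h = ReLU(4) = 4
Since z > 0: ∂h/∂z = 1
∂L/∂z = ∂L/∂h · ∂h/∂z = -5 × 1 = -5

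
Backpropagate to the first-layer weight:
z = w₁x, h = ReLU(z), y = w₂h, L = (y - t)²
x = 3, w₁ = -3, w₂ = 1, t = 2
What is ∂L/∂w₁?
∂L/∂w₁ = 0

Forward pass:
z = w₁x = -3×3 = -9
h = ReLU(-9) = 0
y = w₂h = 1×0 = 0

Backward pass:
∂L/∂y = 2(y - t) = 2(0 - 2) = -4
∂y/∂h = w₂ = 1
∂h/∂z = 0 (ReLU derivative)
∂z/∂w₁ = x = 3

∂L/∂w₁ = -4 × 1 × 0 × 3 = 0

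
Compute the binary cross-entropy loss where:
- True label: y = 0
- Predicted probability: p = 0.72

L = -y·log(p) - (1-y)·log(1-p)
L = 1.273

L = -0·log(0.72) - 1·log(0.28) = -log(0.28) = 1.273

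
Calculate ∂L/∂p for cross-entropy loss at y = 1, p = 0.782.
∂L/∂p = -1.279

∂L/∂p = -y/p + (1-y)/(1-p) = -1/0.782 + 0 = -1.279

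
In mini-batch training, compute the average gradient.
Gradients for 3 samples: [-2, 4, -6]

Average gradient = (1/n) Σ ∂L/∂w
Average gradient = -1.333

Average = (1/3)(-2 + 4 + -6) = -4/3 = -1.333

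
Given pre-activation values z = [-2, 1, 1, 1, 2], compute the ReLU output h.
h = [0, 1, 1, 1, 2]

ReLU applied element-wise: max(0,-2)=0, max(0,1)=1, max(0,1)=1, max(0,1)=1, max(0,2)=2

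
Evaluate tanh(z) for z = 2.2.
0.9757

tanh(2.2) = (e^(2.2) - e^(-2.2))/(e^(2.2) + e^(-2.2)) = 0.9757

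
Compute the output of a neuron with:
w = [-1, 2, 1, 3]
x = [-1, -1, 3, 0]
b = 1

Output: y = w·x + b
y = 3

y = (-1)(-1) + (2)(-1) + (1)(3) + (3)(0) + 1 = 3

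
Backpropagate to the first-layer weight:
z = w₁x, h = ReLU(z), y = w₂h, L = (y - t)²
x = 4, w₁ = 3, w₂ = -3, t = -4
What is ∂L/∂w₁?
∂L/∂w₁ = 768

Forward pass:
z = w₁x = 3×4 = 12
h = ReLU(12) = 12
y = w₂h = -3×12 = -36

Backward pass:
∂L/∂y = 2(y - t) = 2(-36 - -4) = -64
∂y/∂h = w₂ = -3
∂h/∂z = 1 (ReLU derivative)
∂z/∂w₁ = x = 4

∂L/∂w₁ = -64 × -3 × 1 × 4 = 768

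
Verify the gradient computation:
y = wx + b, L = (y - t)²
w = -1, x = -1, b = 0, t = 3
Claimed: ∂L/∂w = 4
Correct

y = (-1)(-1) + 0 = 1
∂L/∂y = 2(y - t) = 2(1 - 3) = -4
∂y/∂w = x = -1
∂L/∂w = -4 × -1 = 4

Claimed value: 4
Correct: The correct gradient is 4.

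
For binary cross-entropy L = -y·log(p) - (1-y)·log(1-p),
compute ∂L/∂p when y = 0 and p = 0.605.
∂L/∂p = 2.532

∂L/∂p = -y/p + (1-y)/(1-p) = 0 + 1/0.395 = 2.532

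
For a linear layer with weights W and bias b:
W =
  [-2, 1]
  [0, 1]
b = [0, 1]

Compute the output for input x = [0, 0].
y = [0, 1]

Wx = [-2×0 + 1×0, 0×0 + 1×0]
   = [0, 0]
y = Wx + b = [0 + 0, 0 + 1] = [0, 1]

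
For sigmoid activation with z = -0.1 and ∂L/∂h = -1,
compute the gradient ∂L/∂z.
∂L/∂z = -0.2494

σ(-0.1) = 0.475
σ'(-0.1) = σ(-0.1)(1 - σ(-0.1)) = 0.475 × 0.525 = 0.2494
∂L/∂z = ∂L/∂h · σ'(z) = -1 × 0.2494 = -0.2494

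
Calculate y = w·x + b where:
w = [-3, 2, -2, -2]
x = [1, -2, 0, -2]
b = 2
y = -1

y = (-3)(1) + (2)(-2) + (-2)(0) + (-2)(-2) + 2 = -1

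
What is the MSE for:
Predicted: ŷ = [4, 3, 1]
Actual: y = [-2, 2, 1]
MSE = 12.33

MSE = (1/3)((4--2)² + (3-2)² + (1-1)²) = (1/3)(36 + 1 + 0) = 12.33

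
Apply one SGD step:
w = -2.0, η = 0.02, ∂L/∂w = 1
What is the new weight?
w_new = -2.02

w_new = w - η·∂L/∂w = -2.0 - 0.02×(1) = -2.0 - (0.02) = -2.02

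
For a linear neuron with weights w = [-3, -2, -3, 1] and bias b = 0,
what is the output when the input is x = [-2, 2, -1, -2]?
y = 3

y = (-3)(-2) + (-2)(2) + (-3)(-1) + (1)(-2) + 0 = 3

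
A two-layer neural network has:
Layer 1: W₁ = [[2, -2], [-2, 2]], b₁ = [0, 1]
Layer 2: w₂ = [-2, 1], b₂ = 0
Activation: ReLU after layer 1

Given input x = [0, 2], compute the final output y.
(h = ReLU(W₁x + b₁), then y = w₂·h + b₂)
y = 5

Layer 1 pre-activation: z₁ = [-4, 5]
After ReLU: h = [0, 5]
Layer 2 output: y = -2×0 + 1×5 + 0 = 5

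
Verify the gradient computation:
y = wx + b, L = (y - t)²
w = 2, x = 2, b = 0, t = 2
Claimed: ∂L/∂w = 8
Correct

y = (2)(2) + 0 = 4
∂L/∂y = 2(y - t) = 2(4 - 2) = 4
∂y/∂w = x = 2
∂L/∂w = 4 × 2 = 8

Claimed value: 8
Correct: The correct gradient is 8.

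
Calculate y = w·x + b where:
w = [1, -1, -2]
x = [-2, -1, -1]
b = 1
y = 2

y = (1)(-2) + (-1)(-1) + (-2)(-1) + 1 = 2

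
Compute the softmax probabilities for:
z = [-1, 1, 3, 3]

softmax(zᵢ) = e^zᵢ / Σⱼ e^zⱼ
p = [0.0085, 0.0628, 0.4643, 0.4643]

exp(z) = [0.3679, 2.718, 20.09, 20.09]
Sum = 43.26
p = [0.0085, 0.0628, 0.4643, 0.4643]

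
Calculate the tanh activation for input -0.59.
-0.5299

tanh(-0.59) = (e^(-0.59) - e^(0.59))/(e^(-0.59) + e^(0.59)) = -0.5299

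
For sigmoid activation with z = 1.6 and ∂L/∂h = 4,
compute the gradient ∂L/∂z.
∂L/∂z = 0.5591

σ(1.6) = 0.832
σ'(1.6) = σ(1.6)(1 - σ(1.6)) = 0.832 × 0.168 = 0.1398
∂L/∂z = ∂L/∂h · σ'(z) = 4 × 0.1398 = 0.5591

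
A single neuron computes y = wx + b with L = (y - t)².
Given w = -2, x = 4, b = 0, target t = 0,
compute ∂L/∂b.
∂L/∂b = -16

y = wx + b = (-2)(4) + 0 = -8
∂L/∂y = 2(y - t) = 2(-8 - 0) = -16
∂y/∂b = 1
∂L/∂b = ∂L/∂y · ∂y/∂b = -16 × 1 = -16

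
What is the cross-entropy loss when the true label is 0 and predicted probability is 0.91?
L = 2.408

L = -0·log(0.91) - 1·log(0.09) = -log(0.09) = 2.408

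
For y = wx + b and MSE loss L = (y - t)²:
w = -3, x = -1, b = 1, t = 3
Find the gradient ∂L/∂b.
∂L/∂b = 2

y = wx + b = (-3)(-1) + 1 = 4
∂L/∂y = 2(y - t) = 2(4 - 3) = 2
∂y/∂b = 1
∂L/∂b = ∂L/∂y · ∂y/∂b = 2 × 1 = 2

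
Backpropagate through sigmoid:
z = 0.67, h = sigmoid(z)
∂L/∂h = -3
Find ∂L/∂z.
∂L/∂z = -0.6718

σ(0.67) = 0.6615
σ'(0.67) = σ(0.67)(1 - σ(0.67)) = 0.6615 × 0.3385 = 0.2239
∂L/∂z = ∂L/∂h · σ'(z) = -3 × 0.2239 = -0.6718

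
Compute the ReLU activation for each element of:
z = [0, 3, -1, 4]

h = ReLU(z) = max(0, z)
h = [0, 3, 0, 4]

ReLU applied element-wise: max(0,0)=0, max(0,3)=3, max(0,-1)=0, max(0,4)=4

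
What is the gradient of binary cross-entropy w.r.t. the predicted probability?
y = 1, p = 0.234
∂L/∂p = -4.274

∂L/∂p = -y/p + (1-y)/(1-p) = -1/0.234 + 0 = -4.274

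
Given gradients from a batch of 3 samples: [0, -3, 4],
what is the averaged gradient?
Average gradient = 0.3333

Average = (1/3)(0 + -3 + 4) = 1/3 = 0.3333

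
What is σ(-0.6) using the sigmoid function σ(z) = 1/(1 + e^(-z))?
0.3543

sigmoid(-0.6) = 1/(1 + e^(0.6)) = 1/(1 + 1.822) = 0.3543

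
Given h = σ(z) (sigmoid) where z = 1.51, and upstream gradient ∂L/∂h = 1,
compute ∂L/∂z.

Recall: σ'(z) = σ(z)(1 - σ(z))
∂L/∂z = 0.1482

σ(1.51) = 0.8191
σ'(1.51) = σ(1.51)(1 - σ(1.51)) = 0.8191 × 0.1809 = 0.1482
∂L/∂z = ∂L/∂h · σ'(z) = 1 × 0.1482 = 0.1482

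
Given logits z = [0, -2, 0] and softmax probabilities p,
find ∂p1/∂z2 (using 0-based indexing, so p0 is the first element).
∂p1/∂z2 = -0.02968

p = softmax(z) = [0.4683, 0.06338, 0.4683]
p1 = 0.06338, p2 = 0.4683

∂p1/∂z2 = -p1 × p2 = -0.06338 × 0.4683 = -0.02968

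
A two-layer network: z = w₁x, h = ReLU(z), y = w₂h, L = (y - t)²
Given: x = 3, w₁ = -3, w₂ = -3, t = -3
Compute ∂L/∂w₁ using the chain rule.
∂L/∂w₁ = 0

Forward pass:
z = w₁x = -3×3 = -9
h = ReLU(-9) = 0
y = w₂h = -3×0 = 0

Backward pass:
∂L/∂y = 2(y - t) = 2(0 - -3) = 6
∂y/∂h = w₂ = -3
∂h/∂z = 0 (ReLU derivative)
∂z/∂w₁ = x = 3

∂L/∂w₁ = 6 × -3 × 0 × 3 = 0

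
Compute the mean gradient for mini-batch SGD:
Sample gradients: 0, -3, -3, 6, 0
Average gradient = 0

Average = (1/5)(0 + -3 + -3 + 6 + 0) = 0/5 = 0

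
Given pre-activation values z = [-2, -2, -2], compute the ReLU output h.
h = [0, 0, 0]

ReLU applied element-wise: max(0,-2)=0, max(0,-2)=0, max(0,-2)=0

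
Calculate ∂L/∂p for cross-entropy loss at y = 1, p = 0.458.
∂L/∂p = -2.183

∂L/∂p = -y/p + (1-y)/(1-p) = -1/0.458 + 0 = -2.183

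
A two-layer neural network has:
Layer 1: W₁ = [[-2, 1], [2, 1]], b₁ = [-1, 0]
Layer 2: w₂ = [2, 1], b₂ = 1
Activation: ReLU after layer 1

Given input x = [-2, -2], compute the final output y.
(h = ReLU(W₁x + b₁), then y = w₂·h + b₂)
y = 3

Layer 1 pre-activation: z₁ = [1, -6]
After ReLU: h = [1, 0]
Layer 2 output: y = 2×1 + 1×0 + 1 = 3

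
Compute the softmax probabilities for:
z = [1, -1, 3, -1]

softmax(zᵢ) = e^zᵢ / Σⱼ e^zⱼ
p = [0.1155, 0.0156, 0.8533, 0.0156]

exp(z) = [2.718, 0.3679, 20.09, 0.3679]
Sum = 23.54
p = [0.1155, 0.0156, 0.8533, 0.0156]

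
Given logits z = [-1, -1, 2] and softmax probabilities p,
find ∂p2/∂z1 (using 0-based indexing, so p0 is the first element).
∂p2/∂z1 = -0.04118

p = softmax(z) = [0.04528, 0.04528, 0.9094]
p2 = 0.9094, p1 = 0.04528

∂p2/∂z1 = -p2 × p1 = -0.9094 × 0.04528 = -0.04118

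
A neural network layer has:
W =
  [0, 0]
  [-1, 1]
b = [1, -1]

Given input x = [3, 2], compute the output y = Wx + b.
y = [1, -2]

Wx = [0×3 + 0×2, -1×3 + 1×2]
   = [0, -1]
y = Wx + b = [0 + 1, -1 + -1] = [1, -2]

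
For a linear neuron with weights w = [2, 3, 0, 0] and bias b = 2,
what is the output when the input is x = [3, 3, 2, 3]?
y = 17

y = (2)(3) + (3)(3) + (0)(2) + (0)(3) + 2 = 17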